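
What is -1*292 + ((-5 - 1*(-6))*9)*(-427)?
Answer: -4135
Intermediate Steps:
-1*292 + ((-5 - 1*(-6))*9)*(-427) = -292 + ((-5 + 6)*9)*(-427) = -292 + (1*9)*(-427) = -292 + 9*(-427) = -292 - 3843 = -4135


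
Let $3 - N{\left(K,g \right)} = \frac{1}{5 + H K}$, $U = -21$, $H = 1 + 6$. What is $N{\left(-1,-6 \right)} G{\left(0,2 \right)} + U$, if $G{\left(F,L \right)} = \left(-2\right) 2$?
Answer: $-35$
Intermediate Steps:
$H = 7$
$N{\left(K,g \right)} = 3 - \frac{1}{5 + 7 K}$
$G{\left(F,L \right)} = -4$
$N{\left(-1,-6 \right)} G{\left(0,2 \right)} + U = \frac{7 \left(2 + 3 \left(-1\right)\right)}{5 + 7 \left(-1\right)} \left(-4\right) - 21 = \frac{7 \left(2 - 3\right)}{5 - 7} \left(-4\right) - 21 = 7 \frac{1}{-2} \left(-1\right) \left(-4\right) - 21 = 7 \left(- \frac{1}{2}\right) \left(-1\right) \left(-4\right) - 21 = \frac{7}{2} \left(-4\right) - 21 = -14 - 21 = -35$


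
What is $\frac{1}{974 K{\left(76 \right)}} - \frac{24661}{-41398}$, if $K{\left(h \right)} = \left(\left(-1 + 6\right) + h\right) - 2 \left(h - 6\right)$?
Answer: $\frac{50611701}{84963481} \approx 0.59569$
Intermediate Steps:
$K{\left(h \right)} = 17 - h$ ($K{\left(h \right)} = \left(5 + h\right) - 2 \left(-6 + h\right) = \left(5 + h\right) - \left(-12 + 2 h\right) = 17 - h$)
$\frac{1}{974 K{\left(76 \right)}} - \frac{24661}{-41398} = \frac{1}{974 \left(17 - 76\right)} - \frac{24661}{-41398} = \frac{1}{974 \left(17 - 76\right)} - - \frac{3523}{5914} = \frac{1}{974 \left(-59\right)} + \frac{3523}{5914} = \frac{1}{974} \left(- \frac{1}{59}\right) + \frac{3523}{5914} = - \frac{1}{57466} + \frac{3523}{5914} = \frac{50611701}{84963481}$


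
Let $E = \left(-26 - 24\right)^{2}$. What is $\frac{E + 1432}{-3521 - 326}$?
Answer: $- \frac{3932}{3847} \approx -1.0221$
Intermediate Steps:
$E = 2500$ ($E = \left(-50\right)^{2} = 2500$)
$\frac{E + 1432}{-3521 - 326} = \frac{2500 + 1432}{-3521 - 326} = \frac{3932}{-3521 - 326} = \frac{3932}{-3847} = 3932 \left(- \frac{1}{3847}\right) = - \frac{3932}{3847}$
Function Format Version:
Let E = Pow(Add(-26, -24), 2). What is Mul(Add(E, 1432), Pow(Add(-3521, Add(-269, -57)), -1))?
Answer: Rational(-3932, 3847) ≈ -1.0221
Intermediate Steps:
E = 2500 (E = Pow(-50, 2) = 2500)
Mul(Add(E, 1432), Pow(Add(-3521, Add(-269, -57)), -1)) = Mul(Add(2500, 1432), Pow(Add(-3521, Add(-269, -57)), -1)) = Mul(3932, Pow(Add(-3521, -326), -1)) = Mul(3932, Pow(-3847, -1)) = Mul(3932, Rational(-1, 3847)) = Rational(-3932, 3847)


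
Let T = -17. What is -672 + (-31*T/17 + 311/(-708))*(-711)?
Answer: -5286561/236 ≈ -22401.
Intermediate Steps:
-672 + (-31*T/17 + 311/(-708))*(-711) = -672 + (-31*(-17)/17 + 311/(-708))*(-711) = -672 + (527*(1/17) + 311*(-1/708))*(-711) = -672 + (31 - 311/708)*(-711) = -672 + (21637/708)*(-711) = -672 - 5127969/236 = -5286561/236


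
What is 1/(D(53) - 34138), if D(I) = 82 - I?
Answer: -1/34109 ≈ -2.9318e-5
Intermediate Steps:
1/(D(53) - 34138) = 1/((82 - 1*53) - 34138) = 1/((82 - 53) - 34138) = 1/(29 - 34138) = 1/(-34109) = -1/34109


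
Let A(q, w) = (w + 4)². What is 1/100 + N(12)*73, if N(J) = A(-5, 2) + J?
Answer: 350401/100 ≈ 3504.0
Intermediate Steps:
A(q, w) = (4 + w)²
N(J) = 36 + J (N(J) = (4 + 2)² + J = 6² + J = 36 + J)
1/100 + N(12)*73 = 1/100 + (36 + 12)*73 = 1/100 + 48*73 = 1/100 + 3504 = 350401/100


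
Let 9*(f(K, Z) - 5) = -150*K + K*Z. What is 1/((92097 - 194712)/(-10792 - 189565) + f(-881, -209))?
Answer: 1803213/63378651203 ≈ 2.8451e-5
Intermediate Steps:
f(K, Z) = 5 - 50*K/3 + K*Z/9 (f(K, Z) = 5 + (-150*K + K*Z)/9 = 5 + (-50*K/3 + K*Z/9) = 5 - 50*K/3 + K*Z/9)
1/((92097 - 194712)/(-10792 - 189565) + f(-881, -209)) = 1/((92097 - 194712)/(-10792 - 189565) + (5 - 50/3*(-881) + (⅑)*(-881)*(-209))) = 1/(-102615/(-200357) + (5 + 44050/3 + 184129/9)) = 1/(-102615*(-1/200357) + 316324/9) = 1/(102615/200357 + 316324/9) = 1/(63378651203/1803213) = 1803213/63378651203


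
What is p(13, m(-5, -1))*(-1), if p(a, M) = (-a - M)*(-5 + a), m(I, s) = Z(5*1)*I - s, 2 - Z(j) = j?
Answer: 232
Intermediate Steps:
Z(j) = 2 - j
m(I, s) = -s - 3*I (m(I, s) = (2 - 5)*I - s = -3*I - s = -s - 3*I)
p(a, M) = (-5 + a)*(-M - a) (p(a, M) = (-M - a)*(-5 + a) = (-5 + a)*(-M - a))
p(13, m(-5, -1))*(-1) = (-1*13**2 + 5*(-1*(-1) - 3*(-5)) + 5*13 - 1*(-1*(-1) - 3*(-5))*13)*(-1) = (-1*169 + 5*(1 + 15) + 65 - 1*(1 + 15)*13)*(-1) = (-169 + 5*16 + 65 - 1*16*13)*(-1) = (-169 + 80 + 65 - 208)*(-1) = -232*(-1) = 232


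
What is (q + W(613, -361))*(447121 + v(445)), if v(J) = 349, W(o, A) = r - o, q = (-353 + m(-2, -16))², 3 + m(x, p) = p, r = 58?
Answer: 61674342630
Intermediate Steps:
m(x, p) = -3 + p
q = 138384 (q = (-353 + (-3 - 16))² = (-353 - 19)² = (-372)² = 138384)
W(o, A) = 58 - o
(q + W(613, -361))*(447121 + v(445)) = (138384 + (58 - 1*613))*(447121 + 349) = (138384 + (58 - 613))*447470 = (138384 - 555)*447470 = 137829*447470 = 61674342630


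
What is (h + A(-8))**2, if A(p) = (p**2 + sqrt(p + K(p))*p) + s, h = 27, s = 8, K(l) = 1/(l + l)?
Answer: 9285 - 396*I*sqrt(129) ≈ 9285.0 - 4497.7*I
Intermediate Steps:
K(l) = 1/(2*l)
A(p) = 8 + p**2 + p*sqrt(p + 1/(2*p)) (A(p) = (p**2 + sqrt(p + 1/(2*p))*p) + 8 = (p**2 + p*sqrt(p + 1/(2*p))) + 8 = 8 + p**2 + p*sqrt(p + 1/(2*p)))
(h + A(-8))**2 = (27 + (8 + (-8)**2 + (1/2)*(-8)*sqrt(2/(-8) + 4*(-8))))**2 = (27 + (8 + 64 + (1/2)*(-8)*sqrt(2*(-1/8) - 32)))**2 = (27 + (8 + 64 + (1/2)*(-8)*sqrt(-1/4 - 32)))**2 = (27 + (8 + 64 + (1/2)*(-8)*sqrt(-129/4)))**2 = (27 + (8 + 64 + (1/2)*(-8)*(I*sqrt(129)/2)))**2 = (27 + (8 + 64 - 2*I*sqrt(129)))**2 = (27 + (72 - 2*I*sqrt(129)))**2 = (99 - 2*I*sqrt(129))**2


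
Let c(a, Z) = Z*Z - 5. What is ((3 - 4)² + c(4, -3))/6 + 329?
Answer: 1979/6 ≈ 329.83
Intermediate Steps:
c(a, Z) = -5 + Z² (c(a, Z) = Z² - 5 = -5 + Z²)
((3 - 4)² + c(4, -3))/6 + 329 = ((3 - 4)² + (-5 + (-3)²))/6 + 329 = ((-1)² + (-5 + 9))*(⅙) + 329 = (1 + 4)*(⅙) + 329 = 5*(⅙) + 329 = ⅚ + 329 = 1979/6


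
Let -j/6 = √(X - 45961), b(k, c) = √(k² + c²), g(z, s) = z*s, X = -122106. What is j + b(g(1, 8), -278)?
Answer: 2*√19337 - 6*I*√168067 ≈ 278.12 - 2459.8*I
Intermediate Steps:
g(z, s) = s*z
b(k, c) = √(c² + k²)
j = -6*I*√168067 (j = -6*√(-122106 - 45961) = -6*I*√168067 ≈ -2459.8*I)
j + b(g(1, 8), -278) = -6*I*√168067 + √((-278)² + (8*1)²) = -6*I*√168067 + √(77284 + 8²) = -6*I*√168067 + √(77284 + 64) = -6*I*√168067 + √77348 = -6*I*√168067 + 2*√19337 = 2*√19337 - 6*I*√168067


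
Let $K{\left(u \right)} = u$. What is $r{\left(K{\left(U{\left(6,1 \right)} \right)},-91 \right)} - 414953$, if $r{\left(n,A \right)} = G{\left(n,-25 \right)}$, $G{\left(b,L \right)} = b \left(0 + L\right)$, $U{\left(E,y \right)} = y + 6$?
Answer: $-415128$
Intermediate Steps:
$U{\left(E,y \right)} = 6 + y$
$G{\left(b,L \right)} = L b$ ($G{\left(b,L \right)} = b L = L b$)
$r{\left(n,A \right)} = - 25 n$
$r{\left(K{\left(U{\left(6,1 \right)} \right)},-91 \right)} - 414953 = - 25 \left(6 + 1\right) - 414953 = \left(-25\right) 7 - 414953 = -175 - 414953 = -415128$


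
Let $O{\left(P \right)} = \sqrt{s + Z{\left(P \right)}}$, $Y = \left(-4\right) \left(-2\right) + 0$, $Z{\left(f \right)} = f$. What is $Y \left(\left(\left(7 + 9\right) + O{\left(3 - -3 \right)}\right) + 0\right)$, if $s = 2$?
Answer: $128 + 16 \sqrt{2} \approx 150.63$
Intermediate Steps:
$Y = 8$ ($Y = 8 + 0 = 8$)
$O{\left(P \right)} = \sqrt{2 + P}$
$Y \left(\left(\left(7 + 9\right) + O{\left(3 - -3 \right)}\right) + 0\right) = 8 \left(\left(\left(7 + 9\right) + \sqrt{2 + \left(3 - -3\right)}\right) + 0\right) = 8 \left(\left(16 + \sqrt{2 + \left(3 + 3\right)}\right) + 0\right) = 8 \left(\left(16 + \sqrt{2 + 6}\right) + 0\right) = 8 \left(\left(16 + \sqrt{8}\right) + 0\right) = 8 \left(\left(16 + 2 \sqrt{2}\right) + 0\right) = 8 \left(16 + 2 \sqrt{2}\right) = 128 + 16 \sqrt{2}$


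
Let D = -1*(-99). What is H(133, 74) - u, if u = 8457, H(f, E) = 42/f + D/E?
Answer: -11888217/1406 ≈ -8455.3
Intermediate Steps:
D = 99
H(f, E) = 42/f + 99/E
H(133, 74) - u = (42/133 + 99/74) - 1*8457 = (42*(1/133) + 99*(1/74)) - 8457 = (6/19 + 99/74) - 8457 = 2325/1406 - 8457 = -11888217/1406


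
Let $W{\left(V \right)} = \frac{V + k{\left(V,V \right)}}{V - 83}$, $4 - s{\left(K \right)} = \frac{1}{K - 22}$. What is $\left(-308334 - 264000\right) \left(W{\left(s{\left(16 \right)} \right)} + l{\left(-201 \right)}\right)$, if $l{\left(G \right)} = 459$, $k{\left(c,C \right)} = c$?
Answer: $- \frac{124229101038}{473} \approx -2.6264 \cdot 10^{8}$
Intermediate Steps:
$s{\left(K \right)} = 4 - \frac{1}{-22 + K}$ ($s{\left(K \right)} = 4 - \frac{1}{K - 22} = 4 - \frac{1}{-22 + K}$)
$W{\left(V \right)} = \frac{2 V}{-83 + V}$ ($W{\left(V \right)} = \frac{V + V}{V - 83} = \frac{2 V}{-83 + V}$)
$\left(-308334 - 264000\right) \left(W{\left(s{\left(16 \right)} \right)} + l{\left(-201 \right)}\right) = \left(-308334 - 264000\right) \left(\frac{2 \frac{-89 + 4 \cdot 16}{-22 + 16}}{-83 + \frac{-89 + 4 \cdot 16}{-22 + 16}} + 459\right) = - 572334 \left(\frac{2 \frac{-89 + 64}{-6}}{-83 + \frac{-89 + 64}{-6}} + 459\right) = - 572334 \left(\frac{2 \left(\left(- \frac{1}{6}\right) \left(-25\right)\right)}{-83 - - \frac{25}{6}} + 459\right) = - 572334 \left(2 \cdot \frac{25}{6} \frac{1}{-83 + \frac{25}{6}} + 459\right) = - 572334 \left(2 \cdot \frac{25}{6} \frac{1}{- \frac{473}{6}} + 459\right) = - 572334 \left(2 \cdot \frac{25}{6} \left(- \frac{6}{473}\right) + 459\right) = - 572334 \left(- \frac{50}{473} + 459\right) = \left(-572334\right) \frac{217057}{473} = - \frac{124229101038}{473}$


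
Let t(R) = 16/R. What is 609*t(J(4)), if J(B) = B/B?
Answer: 9744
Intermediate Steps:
J(B) = 1
609*t(J(4)) = 609*(16/1) = 609*(16*1) = 609*16 = 9744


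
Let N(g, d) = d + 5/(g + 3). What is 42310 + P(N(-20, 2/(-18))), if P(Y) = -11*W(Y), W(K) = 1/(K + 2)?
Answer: 10321957/244 ≈ 42303.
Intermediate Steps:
W(K) = 1/(2 + K)
N(g, d) = d + 5/(3 + g)
P(Y) = -11/(2 + Y)
42310 + P(N(-20, 2/(-18))) = 42310 - 11/(2 + (5 + 3*(2/(-18)) + (2/(-18))*(-20))/(3 - 20)) = 42310 - 11/(2 + (5 + 3*(2*(-1/18)) + (2*(-1/18))*(-20))/(-17)) = 42310 - 11/(2 - (5 + 3*(-⅑) - ⅑*(-20))/17) = 42310 - 11/(2 - (5 - ⅓ + 20/9)/17) = 42310 - 11/(2 - 1/17*62/9) = 42310 - 11/(2 - 62/153) = 42310 - 11/244/153 = 42310 - 11*153/244 = 42310 - 1683/244 = 10321957/244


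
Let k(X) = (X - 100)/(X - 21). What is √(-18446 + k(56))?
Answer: I*√22597890/35 ≈ 135.82*I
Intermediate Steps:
k(X) = (-100 + X)/(-21 + X)
√(-18446 + k(56)) = √(-18446 + (-100 + 56)/(-21 + 56)) = √(-18446 - 44/35) = √(-645654/35) = I*√22597890/35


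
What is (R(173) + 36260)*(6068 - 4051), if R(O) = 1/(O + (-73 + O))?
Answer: 19966244677/273 ≈ 7.3136e+7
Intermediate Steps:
R(O) = 1/(-73 + 2*O)
(R(173) + 36260)*(6068 - 4051) = (1/(-73 + 2*173) + 36260)*(6068 - 4051) = (1/(-73 + 346) + 36260)*2017 = (1/273 + 36260)*2017 = (9898981/273)*2017 = 19966244677/273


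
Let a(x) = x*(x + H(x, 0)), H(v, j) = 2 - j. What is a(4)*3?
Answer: 72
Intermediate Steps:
a(x) = x*(2 + x) (a(x) = x*(x + (2 - 1*0)) = x*(x + (2 + 0)) = x*(x + 2) = x*(2 + x))
a(4)*3 = (4*(2 + 4))*3 = (4*6)*3 = 24*3 = 72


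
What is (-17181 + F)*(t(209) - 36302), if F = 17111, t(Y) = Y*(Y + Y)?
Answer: -3574200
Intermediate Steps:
t(Y) = 2*Y² (t(Y) = Y*(2*Y) = 2*Y²)
(-17181 + F)*(t(209) - 36302) = (-17181 + 17111)*(2*209² - 36302) = -70*(2*43681 - 36302) = -70*(87362 - 36302) = -70*51060 = -3574200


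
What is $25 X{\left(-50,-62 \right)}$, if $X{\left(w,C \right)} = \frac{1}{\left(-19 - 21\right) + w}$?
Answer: $- \frac{5}{18} \approx -0.27778$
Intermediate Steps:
$X{\left(w,C \right)} = \frac{1}{-40 + w}$ ($X{\left(w,C \right)} = \frac{1}{\left(-19 - 21\right) + w} = \frac{1}{-40 + w}$)
$25 X{\left(-50,-62 \right)} = \frac{25}{-40 - 50} = \frac{25}{-90} = 25 \left(- \frac{1}{90}\right) = - \frac{5}{18}$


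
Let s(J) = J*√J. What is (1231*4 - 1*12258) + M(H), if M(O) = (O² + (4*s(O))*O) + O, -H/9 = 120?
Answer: 1157986 + 27993600*I*√30 ≈ 1.158e+6 + 1.5333e+8*I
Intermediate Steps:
s(J) = J^(3/2)
H = -1080 (H = -9*120 = -1080)
M(O) = O + O² + 4*O^(5/2) (M(O) = (O² + (4*O^(3/2))*O) + O = (O² + 4*O^(5/2)) + O = O + O² + 4*O^(5/2))
(1231*4 - 1*12258) + M(H) = (1231*4 - 1*12258) - 1080*(1 - 1080 + 4*(-1080)^(3/2)) = (4924 - 12258) - 1080*(1 - 1080 + 4*(-6480*I*√30)) = -7334 - 1080*(1 - 1080 - 25920*I*√30) = -7334 - 1080*(-1079 - 25920*I*√30) = -7334 + (1165320 + 27993600*I*√30) = 1157986 + 27993600*I*√30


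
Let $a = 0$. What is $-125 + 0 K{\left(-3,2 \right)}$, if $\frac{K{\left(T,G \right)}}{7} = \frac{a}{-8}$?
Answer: $-125$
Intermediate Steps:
$K{\left(T,G \right)} = 0$ ($K{\left(T,G \right)} = 7 \frac{0}{-8} = 7 \cdot 0 \left(- \frac{1}{8}\right) = 7 \cdot 0 = 0$)
$-125 + 0 K{\left(-3,2 \right)} = -125 + 0 \cdot 0 = -125 + 0 = -125$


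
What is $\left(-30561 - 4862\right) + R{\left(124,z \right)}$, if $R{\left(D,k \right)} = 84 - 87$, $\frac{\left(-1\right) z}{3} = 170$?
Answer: $-35426$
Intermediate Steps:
$z = -510$ ($z = \left(-3\right) 170 = -510$)
$R{\left(D,k \right)} = -3$
$\left(-30561 - 4862\right) + R{\left(124,z \right)} = \left(-30561 - 4862\right) - 3 = -35423 - 3 = -35426$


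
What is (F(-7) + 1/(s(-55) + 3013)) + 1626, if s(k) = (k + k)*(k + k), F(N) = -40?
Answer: 23969219/15113 ≈ 1586.0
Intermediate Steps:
s(k) = 4*k**2 (s(k) = (2*k)*(2*k) = 4*k**2)
(F(-7) + 1/(s(-55) + 3013)) + 1626 = (-40 + 1/(4*(-55)**2 + 3013)) + 1626 = (-40 + 1/(4*3025 + 3013)) + 1626 = (-40 + 1/(12100 + 3013)) + 1626 = (-40 + 1/15113) + 1626 = -604519/15113 + 1626 = 23969219/15113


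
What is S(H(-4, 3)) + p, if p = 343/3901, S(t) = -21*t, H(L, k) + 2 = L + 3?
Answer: 246106/3901 ≈ 63.088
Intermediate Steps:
H(L, k) = 1 + L (H(L, k) = -2 + (L + 3) = -2 + (3 + L) = 1 + L)
p = 343/3901 (p = 343*(1/3901) = 343/3901 ≈ 0.087926)
S(H(-4, 3)) + p = -21*(1 - 4) + 343/3901 = -21*(-3) + 343/3901 = 63 + 343/3901 = 246106/3901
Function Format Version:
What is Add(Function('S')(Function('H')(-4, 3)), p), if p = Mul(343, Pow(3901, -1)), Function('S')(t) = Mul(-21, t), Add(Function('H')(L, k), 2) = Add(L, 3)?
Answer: Rational(246106, 3901) ≈ 63.088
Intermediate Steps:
Function('H')(L, k) = Add(1, L) (Function('H')(L, k) = Add(-2, Add(L, 3)) = Add(-2, Add(3, L)) = Add(1, L))
p = Rational(343, 3901) (p = Mul(343, Rational(1, 3901)) = Rational(343, 3901) ≈ 0.087926)
Add(Function('S')(Function('H')(-4, 3)), p) = Add(Mul(-21, Add(1, -4)), Rational(343, 3901)) = Add(Mul(-21, -3), Rational(343, 3901)) = Add(63, Rational(343, 3901)) = Rational(246106, 3901)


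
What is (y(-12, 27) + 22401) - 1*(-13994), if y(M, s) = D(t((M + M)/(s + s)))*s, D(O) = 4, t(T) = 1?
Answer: 36503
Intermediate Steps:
y(M, s) = 4*s
(y(-12, 27) + 22401) - 1*(-13994) = (4*27 + 22401) - 1*(-13994) = (108 + 22401) + 13994 = 22509 + 13994 = 36503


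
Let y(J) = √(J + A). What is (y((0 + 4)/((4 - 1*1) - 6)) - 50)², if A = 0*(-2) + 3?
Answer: (150 - √15)²/9 ≈ 2372.6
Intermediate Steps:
A = 3 (A = 0 + 3 = 3)
y(J) = √(3 + J) (y(J) = √(J + 3) = √(3 + J))
(y((0 + 4)/((4 - 1*1) - 6)) - 50)² = (√(3 + (0 + 4)/((4 - 1*1) - 6)) - 50)² = (√(3 + 4/((4 - 1) - 6)) - 50)² = (√(3 + 4/(3 - 6)) - 50)² = (√(3 + 4/(-3)) - 50)² = (√(3 + 4*(-⅓)) - 50)² = (√(3 - 4/3) - 50)² = (√(5/3) - 50)² = (√15/3 - 50)² = (-50 + √15/3)²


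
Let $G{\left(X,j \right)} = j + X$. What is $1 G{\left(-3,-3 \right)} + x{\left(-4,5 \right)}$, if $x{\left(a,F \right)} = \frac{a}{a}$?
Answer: $-5$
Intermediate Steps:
$G{\left(X,j \right)} = X + j$
$x{\left(a,F \right)} = 1$
$1 G{\left(-3,-3 \right)} + x{\left(-4,5 \right)} = 1 \left(-3 - 3\right) + 1 = 1 \left(-6\right) + 1 = -6 + 1 = -5$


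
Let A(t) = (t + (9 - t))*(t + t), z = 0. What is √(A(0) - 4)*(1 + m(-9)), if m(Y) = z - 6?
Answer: -10*I ≈ -10.0*I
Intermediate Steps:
A(t) = 18*t (A(t) = 9*(2*t) = 18*t)
m(Y) = -6 (m(Y) = 0 - 6 = -6)
√(A(0) - 4)*(1 + m(-9)) = √(18*0 - 4)*(1 - 6) = √(0 - 4)*(-5) = √(-4)*(-5) = (2*I)*(-5) = -10*I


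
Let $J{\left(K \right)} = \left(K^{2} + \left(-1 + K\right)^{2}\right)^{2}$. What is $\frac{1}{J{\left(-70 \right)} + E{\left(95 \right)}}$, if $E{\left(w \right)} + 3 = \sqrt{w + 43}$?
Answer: $\frac{49411739}{4883039902008173} - \frac{\sqrt{138}}{9766079804016346} \approx 1.0119 \cdot 10^{-8}$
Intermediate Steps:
$E{\left(w \right)} = -3 + \sqrt{43 + w}$ ($E{\left(w \right)} = -3 + \sqrt{w + 43} = -3 + \sqrt{43 + w}$)
$\frac{1}{J{\left(-70 \right)} + E{\left(95 \right)}} = \frac{1}{\left(\left(-70\right)^{2} + \left(-1 - 70\right)^{2}\right)^{2} - \left(3 - \sqrt{43 + 95}\right)} = \frac{1}{\left(4900 + \left(-71\right)^{2}\right)^{2} - \left(3 - \sqrt{138}\right)} = \frac{1}{\left(4900 + 5041\right)^{2} - \left(3 - \sqrt{138}\right)} = \frac{1}{9941^{2} - \left(3 - \sqrt{138}\right)} = \frac{1}{98823481 - \left(3 - \sqrt{138}\right)} = \frac{1}{98823478 + \sqrt{138}}$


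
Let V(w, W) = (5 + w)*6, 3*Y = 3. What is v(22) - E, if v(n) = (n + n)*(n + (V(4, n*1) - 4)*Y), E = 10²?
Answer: 3068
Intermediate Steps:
Y = 1 (Y = (⅓)*3 = 1)
E = 100
V(w, W) = 30 + 6*w
v(n) = 2*n*(50 + n) (v(n) = (n + n)*(n + ((30 + 6*4) - 4)*1) = (2*n)*(n + ((30 + 24) - 4)*1) = (2*n)*(n + (54 - 4)*1) = (2*n)*(n + 50*1) = (2*n)*(n + 50) = (2*n)*(50 + n) = 2*n*(50 + n))
v(22) - E = 2*22*(50 + 22) - 1*100 = 2*22*72 - 100 = 3168 - 100 = 3068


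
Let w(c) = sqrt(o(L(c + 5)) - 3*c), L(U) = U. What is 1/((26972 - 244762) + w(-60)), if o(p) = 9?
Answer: -217790/47432483911 - 3*sqrt(21)/47432483911 ≈ -4.5919e-6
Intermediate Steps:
w(c) = sqrt(9 - 3*c)
1/((26972 - 244762) + w(-60)) = 1/((26972 - 244762) + sqrt(9 - 3*(-60))) = 1/(-217790 + sqrt(9 + 180)) = 1/(-217790 + sqrt(189)) = 1/(-217790 + 3*sqrt(21))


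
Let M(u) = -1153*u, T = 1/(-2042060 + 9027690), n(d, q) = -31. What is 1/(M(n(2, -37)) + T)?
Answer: 6985630/249687373091 ≈ 2.7978e-5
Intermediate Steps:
T = 1/6985630 ≈ 1.4315e-7
1/(M(n(2, -37)) + T) = 1/(-1153*(-31) + 1/6985630) = 1/(35743 + 1/6985630) = 1/(249687373091/6985630) = 6985630/249687373091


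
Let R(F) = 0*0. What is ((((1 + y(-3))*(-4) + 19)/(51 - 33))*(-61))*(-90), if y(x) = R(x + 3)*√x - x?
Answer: 915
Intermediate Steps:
R(F) = 0
y(x) = -x (y(x) = 0*√x - x = 0 - x = -x)
((((1 + y(-3))*(-4) + 19)/(51 - 33))*(-61))*(-90) = ((((1 - 1*(-3))*(-4) + 19)/(51 - 33))*(-61))*(-90) = ((((1 + 3)*(-4) + 19)/18)*(-61))*(-90) = (((4*(-4) + 19)*(1/18))*(-61))*(-90) = (((-16 + 19)*(1/18))*(-61))*(-90) = ((3*(1/18))*(-61))*(-90) = ((⅙)*(-61))*(-90) = -61/6*(-90) = 915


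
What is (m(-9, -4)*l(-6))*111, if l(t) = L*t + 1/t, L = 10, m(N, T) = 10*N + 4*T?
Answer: 707921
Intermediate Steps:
m(N, T) = 4*T + 10*N
l(t) = 1/t + 10*t (l(t) = 10*t + 1/t = 1/t + 10*t)
(m(-9, -4)*l(-6))*111 = ((4*(-4) + 10*(-9))*(1/(-6) + 10*(-6)))*111 = ((-16 - 90)*(-⅙ - 60))*111 = -106*(-361/6)*111 = (19133/3)*111 = 707921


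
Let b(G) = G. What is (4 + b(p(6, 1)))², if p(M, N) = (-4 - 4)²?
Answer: 4624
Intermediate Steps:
p(M, N) = 64 (p(M, N) = (-8)² = 64)
(4 + b(p(6, 1)))² = (4 + 64)² = 68² = 4624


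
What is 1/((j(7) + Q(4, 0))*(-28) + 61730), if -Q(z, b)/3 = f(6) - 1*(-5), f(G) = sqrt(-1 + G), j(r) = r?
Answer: 30977/1919131418 - 21*sqrt(5)/959565709 ≈ 1.6092e-5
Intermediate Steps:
Q(z, b) = -15 - 3*sqrt(5) (Q(z, b) = -3*(sqrt(-1 + 6) - 1*(-5)) = -3*(sqrt(5) + 5) = -3*(5 + sqrt(5)) = -15 - 3*sqrt(5))
1/((j(7) + Q(4, 0))*(-28) + 61730) = 1/((7 + (-15 - 3*sqrt(5)))*(-28) + 61730) = 1/((-8 - 3*sqrt(5))*(-28) + 61730) = 1/((224 + 84*sqrt(5)) + 61730) = 1/(61954 + 84*sqrt(5))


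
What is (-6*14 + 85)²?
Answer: 1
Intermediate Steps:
(-6*14 + 85)² = (-84 + 85)² = 1² = 1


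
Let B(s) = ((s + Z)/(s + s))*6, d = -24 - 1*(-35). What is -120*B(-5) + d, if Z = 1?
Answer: -277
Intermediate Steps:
d = 11 (d = -24 + 35 = 11)
B(s) = 3*(1 + s)/s (B(s) = ((s + 1)/(s + s))*6 = ((1 + s)/((2*s)))*6 = ((1 + s)*(1/(2*s)))*6 = ((1 + s)/(2*s))*6 = 3*(1 + s)/s)
-120*B(-5) + d = -120*(3 + 3/(-5)) + 11 = -120*(3 + 3*(-⅕)) + 11 = -120*(3 - ⅗) + 11 = -120*12/5 + 11 = -288 + 11 = -277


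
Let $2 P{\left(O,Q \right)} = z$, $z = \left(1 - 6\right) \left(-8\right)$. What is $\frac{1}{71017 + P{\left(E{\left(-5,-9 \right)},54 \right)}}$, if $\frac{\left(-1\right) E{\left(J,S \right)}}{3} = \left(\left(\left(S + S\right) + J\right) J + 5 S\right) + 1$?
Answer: $\frac{1}{71037} \approx 1.4077 \cdot 10^{-5}$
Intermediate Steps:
$E{\left(J,S \right)} = -3 - 15 S - 3 J \left(J + 2 S\right)$ ($E{\left(J,S \right)} = - 3 \left(\left(\left(\left(S + S\right) + J\right) J + 5 S\right) + 1\right) = - 3 \left(\left(\left(2 S + J\right) J + 5 S\right) + 1\right) = - 3 \left(\left(\left(J + 2 S\right) J + 5 S\right) + 1\right) = - 3 \left(\left(J \left(J + 2 S\right) + 5 S\right) + 1\right) = - 3 \left(\left(5 S + J \left(J + 2 S\right)\right) + 1\right) = - 3 \left(1 + 5 S + J \left(J + 2 S\right)\right) = -3 - 15 S - 3 J \left(J + 2 S\right)$)
$z = 40$ ($z = \left(-5\right) \left(-8\right) = 40$)
$P{\left(O,Q \right)} = 20$ ($P{\left(O,Q \right)} = \frac{1}{2} \cdot 40 = 20$)
$\frac{1}{71017 + P{\left(E{\left(-5,-9 \right)},54 \right)}} = \frac{1}{71017 + 20} = \frac{1}{71037}$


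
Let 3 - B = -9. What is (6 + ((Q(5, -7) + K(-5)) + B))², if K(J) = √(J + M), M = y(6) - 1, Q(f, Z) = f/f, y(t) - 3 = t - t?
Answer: (19 + I*√3)² ≈ 358.0 + 65.818*I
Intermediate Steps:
y(t) = 3 (y(t) = 3 + (t - t) = 3 + 0 = 3)
Q(f, Z) = 1
M = 2 (M = 3 - 1 = 2)
B = 12 (B = 3 - 1*(-9) = 3 + 9 = 12)
K(J) = √(2 + J) (K(J) = √(J + 2) = √(2 + J))
(6 + ((Q(5, -7) + K(-5)) + B))² = (6 + ((1 + √(2 - 5)) + 12))² = (6 + ((1 + √(-3)) + 12))² = (6 + ((1 + I*√3) + 12))² = (6 + (13 + I*√3))² = (19 + I*√3)²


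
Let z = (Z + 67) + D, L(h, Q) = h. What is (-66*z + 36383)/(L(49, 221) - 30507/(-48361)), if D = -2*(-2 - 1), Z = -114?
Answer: 1890383129/2400196 ≈ 787.60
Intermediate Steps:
D = 6 (D = -2*(-3) = 6)
z = -41 (z = (-114 + 67) + 6 = -47 + 6 = -41)
(-66*z + 36383)/(L(49, 221) - 30507/(-48361)) = (-66*(-41) + 36383)/(49 - 30507/(-48361)) = (2706 + 36383)/(49 - 30507*(-1/48361)) = 39089/(49 + 30507/48361) = 39089/(2400196/48361) = 39089*(48361/2400196) = 1890383129/2400196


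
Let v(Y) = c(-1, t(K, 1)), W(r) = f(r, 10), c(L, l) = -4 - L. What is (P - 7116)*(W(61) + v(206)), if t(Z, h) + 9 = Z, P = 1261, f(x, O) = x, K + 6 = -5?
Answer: -339590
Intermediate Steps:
K = -11 (K = -6 - 5 = -11)
t(Z, h) = -9 + Z
W(r) = r
v(Y) = -3 (v(Y) = -4 - 1*(-1) = -4 + 1 = -3)
(P - 7116)*(W(61) + v(206)) = (1261 - 7116)*(61 - 3) = -5855*58 = -339590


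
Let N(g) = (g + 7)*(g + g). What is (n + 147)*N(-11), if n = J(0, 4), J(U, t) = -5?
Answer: 12496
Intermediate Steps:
N(g) = 2*g*(7 + g) (N(g) = (7 + g)*(2*g) = 2*g*(7 + g))
n = -5
(n + 147)*N(-11) = (-5 + 147)*(2*(-11)*(7 - 11)) = 142*(2*(-11)*(-4)) = 142*88 = 12496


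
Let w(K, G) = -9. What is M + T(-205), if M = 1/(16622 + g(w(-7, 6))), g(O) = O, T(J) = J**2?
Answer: 698161326/16613 ≈ 42025.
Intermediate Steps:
M = 1/16613 (M = 1/(16622 - 9) = 1/16613 ≈ 6.0194e-5)
M + T(-205) = 1/16613 + (-205)**2 = 1/16613 + 42025 = 698161326/16613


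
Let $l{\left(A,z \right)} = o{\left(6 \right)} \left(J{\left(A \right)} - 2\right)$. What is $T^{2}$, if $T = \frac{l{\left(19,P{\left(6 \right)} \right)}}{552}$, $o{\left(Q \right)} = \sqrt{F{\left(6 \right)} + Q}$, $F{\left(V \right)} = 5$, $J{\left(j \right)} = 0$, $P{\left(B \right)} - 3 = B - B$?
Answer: $\frac{11}{76176} \approx 0.0001444$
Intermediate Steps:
$P{\left(B \right)} = 3$ ($P{\left(B \right)} = 3 + \left(B - B\right) = 3 + 0 = 3$)
$o{\left(Q \right)} = \sqrt{5 + Q}$
$l{\left(A,z \right)} = - 2 \sqrt{11}$ ($l{\left(A,z \right)} = \sqrt{5 + 6} \left(0 - 2\right) = \sqrt{11} \left(-2\right) = - 2 \sqrt{11}$)
$T = - \frac{\sqrt{11}}{276}$ ($T = \frac{\left(-2\right) \sqrt{11}}{552} = - 2 \sqrt{11} \cdot \frac{1}{552} = - \frac{\sqrt{11}}{276} \approx -0.012017$)
$T^{2} = \left(- \frac{\sqrt{11}}{276}\right)^{2} = \frac{11}{76176}$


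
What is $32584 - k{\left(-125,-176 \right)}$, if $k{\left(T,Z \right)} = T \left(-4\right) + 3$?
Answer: $32081$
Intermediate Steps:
$k{\left(T,Z \right)} = 3 - 4 T$ ($k{\left(T,Z \right)} = - 4 T + 3 = 3 - 4 T$)
$32584 - k{\left(-125,-176 \right)} = 32584 - \left(3 - -500\right) = 32584 - \left(3 + 500\right) = 32584 - 503 = 32081$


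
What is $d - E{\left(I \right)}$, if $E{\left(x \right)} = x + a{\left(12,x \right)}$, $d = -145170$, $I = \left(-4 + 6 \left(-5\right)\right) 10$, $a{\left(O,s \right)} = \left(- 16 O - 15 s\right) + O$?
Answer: $-149750$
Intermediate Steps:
$a{\left(O,s \right)} = - 15 O - 15 s$
$I = -340$ ($I = \left(-4 - 30\right) 10 = \left(-34\right) 10 = -340$)
$E{\left(x \right)} = -180 - 14 x$ ($E{\left(x \right)} = x - \left(180 + 15 x\right) = -180 - 14 x$)
$d - E{\left(I \right)} = -145170 - \left(-180 - -4760\right) = -145170 - \left(-180 + 4760\right) = -145170 - 4580 = -149750$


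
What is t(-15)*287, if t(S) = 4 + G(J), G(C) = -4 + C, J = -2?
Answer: -574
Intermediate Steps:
t(S) = -2 (t(S) = 4 + (-4 - 2) = 4 - 6 = -2)
t(-15)*287 = -2*287 = -574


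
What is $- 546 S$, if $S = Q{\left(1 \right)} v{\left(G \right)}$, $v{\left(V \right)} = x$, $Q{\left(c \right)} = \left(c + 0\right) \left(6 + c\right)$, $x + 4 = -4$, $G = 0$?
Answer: $30576$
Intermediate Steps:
$x = -8$ ($x = -4 - 4 = -8$)
$Q{\left(c \right)} = c \left(6 + c\right)$
$v{\left(V \right)} = -8$
$S = -56$ ($S = 1 \left(6 + 1\right) \left(-8\right) = 1 \cdot 7 \left(-8\right) = 7 \left(-8\right) = -56$)
$- 546 S = \left(-546\right) \left(-56\right) = 30576$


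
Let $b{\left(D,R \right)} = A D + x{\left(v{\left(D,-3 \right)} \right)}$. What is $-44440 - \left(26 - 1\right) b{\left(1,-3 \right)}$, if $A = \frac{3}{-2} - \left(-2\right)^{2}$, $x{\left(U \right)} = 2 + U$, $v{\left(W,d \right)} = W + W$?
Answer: $- \frac{88805}{2} \approx -44403.0$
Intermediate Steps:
$v{\left(W,d \right)} = 2 W$
$A = - \frac{11}{2}$ ($A = 3 \left(- \frac{1}{2}\right) - 4 = - \frac{3}{2} - 4 = - \frac{11}{2} \approx -5.5$)
$b{\left(D,R \right)} = 2 - \frac{7 D}{2}$ ($b{\left(D,R \right)} = - \frac{11 D}{2} + \left(2 + 2 D\right) = 2 - \frac{7 D}{2}$)
$-44440 - \left(26 - 1\right) b{\left(1,-3 \right)} = -44440 - \left(26 - 1\right) \left(2 - \frac{7}{2}\right) = -44440 - 25 \left(2 - \frac{7}{2}\right) = -44440 - 25 \left(- \frac{3}{2}\right) = -44440 - - \frac{75}{2} = -44440 + \frac{75}{2} = - \frac{88805}{2}$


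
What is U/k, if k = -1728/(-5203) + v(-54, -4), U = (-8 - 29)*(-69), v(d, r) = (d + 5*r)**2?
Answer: 13283259/28493356 ≈ 0.46619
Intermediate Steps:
U = 2553 (U = -37*(-69) = 2553)
k = 28493356/5203 (k = -1728/(-5203) + (-54 + 5*(-4))**2 = -1728*(-1/5203) + (-54 - 20)**2 = 1728/5203 + (-74)**2 = 1728/5203 + 5476 = 28493356/5203 ≈ 5476.3)
U/k = 2553/(28493356/5203) = 2553*(5203/28493356) = 13283259/28493356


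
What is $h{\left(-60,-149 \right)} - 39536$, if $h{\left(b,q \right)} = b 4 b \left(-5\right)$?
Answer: $-111536$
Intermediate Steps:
$h{\left(b,q \right)} = - 20 b^{2}$ ($h{\left(b,q \right)} = 4 b^{2} \left(-5\right) = - 20 b^{2}$)
$h{\left(-60,-149 \right)} - 39536 = - 20 \left(-60\right)^{2} - 39536 = \left(-20\right) 3600 - 39536 = -72000 - 39536 = -111536$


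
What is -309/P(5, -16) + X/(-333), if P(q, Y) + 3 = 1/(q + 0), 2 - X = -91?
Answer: 171061/1554 ≈ 110.08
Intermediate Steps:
X = 93 (X = 2 - 1*(-91) = 2 + 91 = 93)
P(q, Y) = -3 + 1/q (P(q, Y) = -3 + 1/(q + 0) = -3 + 1/q)
-309/P(5, -16) + X/(-333) = -309/(-3 + 1/5) + 93/(-333) = -309/(-3 + 1/5) + 93*(-1/333) = -309/(-14/5) - 31/111 = -309*(-5/14) - 31/111 = 1545/14 - 31/111 = 171061/1554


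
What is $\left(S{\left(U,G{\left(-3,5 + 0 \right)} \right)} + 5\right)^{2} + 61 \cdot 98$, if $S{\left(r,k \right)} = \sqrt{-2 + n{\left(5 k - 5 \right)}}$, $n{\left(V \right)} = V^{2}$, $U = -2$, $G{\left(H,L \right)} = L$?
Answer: $6401 + 10 \sqrt{398} \approx 6600.5$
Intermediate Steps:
$S{\left(r,k \right)} = \sqrt{-2 + \left(-5 + 5 k\right)^{2}}$ ($S{\left(r,k \right)} = \sqrt{-2 + \left(5 k - 5\right)^{2}} = \sqrt{-2 + \left(-5 + 5 k\right)^{2}}$)
$\left(S{\left(U,G{\left(-3,5 + 0 \right)} \right)} + 5\right)^{2} + 61 \cdot 98 = \left(\sqrt{-2 + 25 \left(-1 + \left(5 + 0\right)\right)^{2}} + 5\right)^{2} + 61 \cdot 98 = \left(\sqrt{-2 + 25 \left(-1 + 5\right)^{2}} + 5\right)^{2} + 5978 = \left(\sqrt{-2 + 25 \cdot 4^{2}} + 5\right)^{2} + 5978 = \left(\sqrt{-2 + 25 \cdot 16} + 5\right)^{2} + 5978 = \left(\sqrt{-2 + 400} + 5\right)^{2} + 5978 = \left(\sqrt{398} + 5\right)^{2} + 5978 = \left(5 + \sqrt{398}\right)^{2} + 5978 = 5978 + \left(5 + \sqrt{398}\right)^{2}$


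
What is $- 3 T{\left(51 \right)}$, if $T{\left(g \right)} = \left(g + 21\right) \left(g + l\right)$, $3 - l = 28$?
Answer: $-5616$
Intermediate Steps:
$l = -25$ ($l = 3 - 28 = -25$)
$T{\left(g \right)} = \left(-25 + g\right) \left(21 + g\right)$ ($T{\left(g \right)} = \left(g + 21\right) \left(g - 25\right) = \left(21 + g\right) \left(-25 + g\right) = \left(-25 + g\right) \left(21 + g\right)$)
$- 3 T{\left(51 \right)} = - 3 \left(-525 + 51^{2} - 204\right) = - 3 \left(-525 + 2601 - 204\right) = \left(-3\right) 1872 = -5616$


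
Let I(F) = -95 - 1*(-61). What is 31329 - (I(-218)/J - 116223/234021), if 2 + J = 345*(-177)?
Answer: 149242862674710/4763653469 ≈ 31330.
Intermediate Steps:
I(F) = -34 (I(F) = -95 + 61 = -34)
J = -61067 (J = -2 + 345*(-177) = -2 - 61065 = -61067)
31329 - (I(-218)/J - 116223/234021) = 31329 - (-34/(-61067) - 116223/234021) = 31329 - (-34*(-1/61067) - 116223*1/234021) = 31329 - (34/61067 - 38741/78007) = 31329 - 1*(-2363144409/4763653469) = 31329 + 2363144409/4763653469 = 149242862674710/4763653469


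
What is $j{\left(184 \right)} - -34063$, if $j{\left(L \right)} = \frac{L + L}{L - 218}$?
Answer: $\frac{578887}{17} \approx 34052.0$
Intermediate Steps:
$j{\left(L \right)} = \frac{2 L}{-218 + L}$
$j{\left(184 \right)} - -34063 = 2 \cdot 184 \frac{1}{-218 + 184} - -34063 = 2 \cdot 184 \frac{1}{-34} + 34063 = 2 \cdot 184 \left(- \frac{1}{34}\right) + 34063 = - \frac{184}{17} + 34063 = \frac{578887}{17}$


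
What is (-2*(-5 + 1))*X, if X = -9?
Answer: -72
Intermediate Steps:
(-2*(-5 + 1))*X = -2*(-5 + 1)*(-9) = -2*(-4)*(-9) = -1*(-8)*(-9) = 8*(-9) = -72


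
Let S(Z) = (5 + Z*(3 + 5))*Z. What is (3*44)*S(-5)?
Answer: 23100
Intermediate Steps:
S(Z) = Z*(5 + 8*Z) (S(Z) = (5 + Z*8)*Z = (5 + 8*Z)*Z = Z*(5 + 8*Z))
(3*44)*S(-5) = (3*44)*(-5*(5 + 8*(-5))) = 132*(-5*(5 - 40)) = 132*(-5*(-35)) = 132*175 = 23100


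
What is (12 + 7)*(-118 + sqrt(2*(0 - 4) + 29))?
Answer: -2242 + 19*sqrt(21) ≈ -2154.9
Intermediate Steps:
(12 + 7)*(-118 + sqrt(2*(0 - 4) + 29)) = 19*(-118 + sqrt(2*(-4) + 29)) = 19*(-118 + sqrt(-8 + 29)) = 19*(-118 + sqrt(21)) = -2242 + 19*sqrt(21)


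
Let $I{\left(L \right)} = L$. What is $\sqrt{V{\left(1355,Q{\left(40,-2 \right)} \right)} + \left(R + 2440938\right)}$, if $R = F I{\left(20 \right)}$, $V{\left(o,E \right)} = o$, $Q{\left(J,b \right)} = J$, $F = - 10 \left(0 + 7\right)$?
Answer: $\sqrt{2440893} \approx 1562.3$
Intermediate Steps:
$F = -70$ ($F = \left(-10\right) 7 = -70$)
$R = -1400$ ($R = \left(-70\right) 20 = -1400$)
$\sqrt{V{\left(1355,Q{\left(40,-2 \right)} \right)} + \left(R + 2440938\right)} = \sqrt{1355 + \left(-1400 + 2440938\right)} = \sqrt{1355 + 2439538} = \sqrt{2440893}$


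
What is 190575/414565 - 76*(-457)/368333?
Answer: 16918746611/30539594029 ≈ 0.55399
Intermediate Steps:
190575/414565 - 76*(-457)/368333 = 190575*(1/414565) + 34732*(1/368333) = 38115/82913 + 34732/368333 = 16918746611/30539594029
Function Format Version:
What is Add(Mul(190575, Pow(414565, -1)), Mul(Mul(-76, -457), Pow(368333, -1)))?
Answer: Rational(16918746611, 30539594029) ≈ 0.55399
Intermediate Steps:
Add(Mul(190575, Pow(414565, -1)), Mul(Mul(-76, -457), Pow(368333, -1))) = Add(Mul(190575, Rational(1, 414565)), Mul(34732, Rational(1, 368333))) = Add(Rational(38115, 82913), Rational(34732, 368333)) = Rational(16918746611, 30539594029)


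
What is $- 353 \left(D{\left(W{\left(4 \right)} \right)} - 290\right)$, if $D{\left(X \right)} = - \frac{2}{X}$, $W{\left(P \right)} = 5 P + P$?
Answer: $\frac{1228793}{12} \approx 1.024 \cdot 10^{5}$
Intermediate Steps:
$W{\left(P \right)} = 6 P$
$- 353 \left(D{\left(W{\left(4 \right)} \right)} - 290\right) = - 353 \left(- \frac{2}{6 \cdot 4} - 290\right) = - 353 \left(- \frac{2}{24} - 290\right) = - 353 \left(\left(-2\right) \frac{1}{24} - 290\right) = - 353 \left(- \frac{1}{12} - 290\right) = \left(-353\right) \left(- \frac{3481}{12}\right) = \frac{1228793}{12}$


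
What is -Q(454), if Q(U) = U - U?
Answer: 0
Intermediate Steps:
Q(U) = 0
-Q(454) = -1*0 = 0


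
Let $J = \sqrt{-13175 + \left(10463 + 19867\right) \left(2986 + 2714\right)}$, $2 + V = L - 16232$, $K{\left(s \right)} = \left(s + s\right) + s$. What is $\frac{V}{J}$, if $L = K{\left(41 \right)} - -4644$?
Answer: $- \frac{11467 \sqrt{6914713}}{34573565} \approx -0.87215$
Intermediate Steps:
$K{\left(s \right)} = 3 s$ ($K{\left(s \right)} = 2 s + s = 3 s$)
$L = 4767$ ($L = 3 \cdot 41 - -4644 = 123 + 4644 = 4767$)
$V = -11467$ ($V = -2 + \left(4767 - 16232\right) = -2 - 11465 = -11467$)
$J = 5 \sqrt{6914713}$ ($J = \sqrt{-13175 + 30330 \cdot 5700} = \sqrt{-13175 + 172881000} = \sqrt{172867825} = 5 \sqrt{6914713} \approx 13148.0$)
$\frac{V}{J} = - \frac{11467}{5 \sqrt{6914713}} = - 11467 \frac{\sqrt{6914713}}{34573565} = - \frac{11467 \sqrt{6914713}}{34573565}$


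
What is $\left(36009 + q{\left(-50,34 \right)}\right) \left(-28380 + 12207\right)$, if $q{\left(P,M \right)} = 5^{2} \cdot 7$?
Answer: $-585203832$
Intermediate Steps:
$q{\left(P,M \right)} = 175$ ($q{\left(P,M \right)} = 25 \cdot 7 = 175$)
$\left(36009 + q{\left(-50,34 \right)}\right) \left(-28380 + 12207\right) = \left(36009 + 175\right) \left(-28380 + 12207\right) = 36184 \left(-16173\right) = -585203832$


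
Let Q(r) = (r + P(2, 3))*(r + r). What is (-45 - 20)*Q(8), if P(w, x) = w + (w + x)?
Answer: -15600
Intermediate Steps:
P(w, x) = x + 2*w
Q(r) = 2*r*(7 + r) (Q(r) = (r + (3 + 2*2))*(r + r) = (r + (3 + 4))*(2*r) = (r + 7)*(2*r) = (7 + r)*(2*r) = 2*r*(7 + r))
(-45 - 20)*Q(8) = (-45 - 20)*(2*8*(7 + 8)) = -130*8*15 = -65*240 = -15600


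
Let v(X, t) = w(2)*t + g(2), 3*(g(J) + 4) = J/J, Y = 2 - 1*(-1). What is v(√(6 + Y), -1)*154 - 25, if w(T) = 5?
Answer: -4079/3 ≈ -1359.7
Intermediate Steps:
Y = 3 (Y = 2 + 1 = 3)
g(J) = -11/3 (g(J) = -4 + (J/J)/3 = -4 + (⅓)*1 = -4 + ⅓ = -11/3)
v(X, t) = -11/3 + 5*t (v(X, t) = 5*t - 11/3 = -11/3 + 5*t)
v(√(6 + Y), -1)*154 - 25 = (-11/3 + 5*(-1))*154 - 25 = (-11/3 - 5)*154 - 25 = -26/3*154 - 25 = -4004/3 - 25 = -4079/3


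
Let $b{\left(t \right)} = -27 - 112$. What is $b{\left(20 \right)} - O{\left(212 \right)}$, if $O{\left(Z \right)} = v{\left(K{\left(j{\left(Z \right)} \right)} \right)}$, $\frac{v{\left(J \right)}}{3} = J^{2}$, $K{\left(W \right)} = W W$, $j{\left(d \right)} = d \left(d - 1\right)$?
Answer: $-12011424605906781067$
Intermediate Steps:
$b{\left(t \right)} = -139$ ($b{\left(t \right)} = -27 - 112 = -139$)
$j{\left(d \right)} = d \left(-1 + d\right)$
$K{\left(W \right)} = W^{2}$
$v{\left(J \right)} = 3 J^{2}$
$O{\left(Z \right)} = 3 Z^{4} \left(-1 + Z\right)^{4}$ ($O{\left(Z \right)} = 3 \left(\left(Z \left(-1 + Z\right)\right)^{2}\right)^{2} = 3 \left(Z^{2} \left(-1 + Z\right)^{2}\right)^{2} = 3 Z^{4} \left(-1 + Z\right)^{4}$)
$b{\left(20 \right)} - O{\left(212 \right)} = -139 - 3 \cdot 212^{4} \left(-1 + 212\right)^{4} = -139 - 3 \cdot 2019963136 \cdot 211^{4} = -139 - 3 \cdot 2019963136 \cdot 1982119441 = -139 - 12011424605906780928 = -12011424605906781067$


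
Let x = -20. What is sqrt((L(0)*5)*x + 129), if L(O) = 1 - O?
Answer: sqrt(29) ≈ 5.3852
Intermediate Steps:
sqrt((L(0)*5)*x + 129) = sqrt(((1 - 1*0)*5)*(-20) + 129) = sqrt(((1 + 0)*5)*(-20) + 129) = sqrt((1*5)*(-20) + 129) = sqrt(5*(-20) + 129) = sqrt(-100 + 129) = sqrt(29)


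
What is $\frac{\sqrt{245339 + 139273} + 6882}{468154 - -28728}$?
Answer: $\frac{3441}{248441} + \frac{\sqrt{96153}}{248441} \approx 0.015098$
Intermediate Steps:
$\frac{\sqrt{245339 + 139273} + 6882}{468154 - -28728} = \frac{\sqrt{384612} + 6882}{468154 + 28728} = \frac{2 \sqrt{96153} + 6882}{496882} = \left(6882 + 2 \sqrt{96153}\right) \frac{1}{496882} = \frac{3441}{248441} + \frac{\sqrt{96153}}{248441}$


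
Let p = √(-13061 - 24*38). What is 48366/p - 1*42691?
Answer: -42691 - 48366*I*√13973/13973 ≈ -42691.0 - 409.16*I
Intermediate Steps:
p = I*√13973 (p = √(-13061 - 912) = √(-13973) = I*√13973 ≈ 118.21*I)
48366/p - 1*42691 = 48366/((I*√13973)) - 1*42691 = 48366*(-I*√13973/13973) - 42691 = -48366*I*√13973/13973 - 42691 = -42691 - 48366*I*√13973/13973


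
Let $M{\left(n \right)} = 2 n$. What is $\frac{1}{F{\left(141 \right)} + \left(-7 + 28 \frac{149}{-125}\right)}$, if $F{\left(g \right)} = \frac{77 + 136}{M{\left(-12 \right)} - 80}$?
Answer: $- \frac{13000}{551513} \approx -0.023572$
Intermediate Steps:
$F{\left(g \right)} = - \frac{213}{104}$ ($F{\left(g \right)} = \frac{77 + 136}{2 \left(-12\right) - 80} = \frac{213}{-24 - 80} = \frac{213}{-104} = 213 \left(- \frac{1}{104}\right) = - \frac{213}{104}$)
$\frac{1}{F{\left(141 \right)} + \left(-7 + 28 \frac{149}{-125}\right)} = \frac{1}{- \frac{213}{104} + \left(-7 + 28 \frac{149}{-125}\right)} = \frac{1}{- \frac{213}{104} + \left(-7 + 28 \cdot 149 \left(- \frac{1}{125}\right)\right)} = \frac{1}{- \frac{213}{104} + \left(-7 + 28 \left(- \frac{149}{125}\right)\right)} = \frac{1}{- \frac{213}{104} - \frac{5047}{125}} = \frac{1}{- \frac{551513}{13000}} = - \frac{13000}{551513}$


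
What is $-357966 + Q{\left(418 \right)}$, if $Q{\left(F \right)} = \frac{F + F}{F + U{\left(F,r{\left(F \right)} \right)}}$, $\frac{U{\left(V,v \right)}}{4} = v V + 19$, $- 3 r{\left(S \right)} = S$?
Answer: $- \frac{6569750064}{18353} \approx -3.5797 \cdot 10^{5}$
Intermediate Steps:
$r{\left(S \right)} = - \frac{S}{3}$
$U{\left(V,v \right)} = 76 + 4 V v$ ($U{\left(V,v \right)} = 4 \left(v V + 19\right) = 4 \left(V v + 19\right) = 4 \left(19 + V v\right) = 76 + 4 V v$)
$Q{\left(F \right)} = \frac{2 F}{76 + F - \frac{4 F^{2}}{3}}$ ($Q{\left(F \right)} = \frac{F + F}{F + \left(76 + 4 F \left(- \frac{F}{3}\right)\right)} = \frac{2 F}{F - \left(-76 + \frac{4 F^{2}}{3}\right)} = \frac{2 F}{76 + F - \frac{4 F^{2}}{3}}$)
$-357966 + Q{\left(418 \right)} = -357966 + 6 \cdot 418 \frac{1}{228 - 4 \cdot 418^{2} + 3 \cdot 418} = -357966 + 6 \cdot 418 \frac{1}{228 - 698896 + 1254} = -357966 + 6 \cdot 418 \frac{1}{-697414} = -357966 + 6 \cdot 418 \left(- \frac{1}{697414}\right) = -357966 - \frac{66}{18353} = - \frac{6569750064}{18353}$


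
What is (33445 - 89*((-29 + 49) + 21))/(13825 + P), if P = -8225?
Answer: 7449/1400 ≈ 5.3207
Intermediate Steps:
(33445 - 89*((-29 + 49) + 21))/(13825 + P) = (33445 - 89*((-29 + 49) + 21))/(13825 - 8225) = (33445 - 89*(20 + 21))/5600 = (33445 - 89*41)*(1/5600) = (33445 - 3649)*(1/5600) = 29796*(1/5600) = 7449/1400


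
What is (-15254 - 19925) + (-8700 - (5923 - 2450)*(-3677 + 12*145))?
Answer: 6683322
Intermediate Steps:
(-15254 - 19925) + (-8700 - (5923 - 2450)*(-3677 + 12*145)) = -35179 + (-8700 - 3473*(-3677 + 1740)) = -35179 + (-8700 - 3473*(-1937)) = -35179 + (-8700 - 1*(-6727201)) = -35179 + (-8700 + 6727201) = -35179 + 6718501 = 6683322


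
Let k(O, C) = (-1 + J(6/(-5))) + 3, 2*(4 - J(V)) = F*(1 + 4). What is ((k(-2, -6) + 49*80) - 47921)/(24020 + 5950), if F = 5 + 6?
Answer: -17609/11988 ≈ -1.4689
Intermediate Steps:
F = 11
J(V) = -47/2 (J(V) = 4 - 11*(1 + 4)/2 = 4 - 11*5/2 = 4 - ½*55 = 4 - 55/2 = -47/2)
k(O, C) = -43/2 (k(O, C) = (-1 - 47/2) + 3 = -49/2 + 3 = -43/2)
((k(-2, -6) + 49*80) - 47921)/(24020 + 5950) = ((-43/2 + 49*80) - 47921)/(24020 + 5950) = ((-43/2 + 3920) - 47921)/29970 = (7797/2 - 47921)*(1/29970) = -88045/2*1/29970 = -17609/11988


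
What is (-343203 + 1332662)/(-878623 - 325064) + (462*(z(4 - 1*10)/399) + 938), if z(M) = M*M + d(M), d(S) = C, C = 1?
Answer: 22413111211/22870053 ≈ 980.02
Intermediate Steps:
d(S) = 1
z(M) = 1 + M² (z(M) = M*M + 1 = M² + 1 = 1 + M²)
(-343203 + 1332662)/(-878623 - 325064) + (462*(z(4 - 1*10)/399) + 938) = (-343203 + 1332662)/(-878623 - 325064) + (462*((1 + (4 - 1*10)²)/399) + 938) = 989459/(-1203687) + (462*((1 + (4 - 10)²)*(1/399)) + 938) = 989459*(-1/1203687) + (462*((1 + (-6)²)*(1/399)) + 938) = -989459/1203687 + (462*((1 + 36)*(1/399)) + 938) = -989459/1203687 + (462*(37*(1/399)) + 938) = -989459/1203687 + (462*(37/399) + 938) = -989459/1203687 + (814/19 + 938) = -989459/1203687 + 18636/19 = 22413111211/22870053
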